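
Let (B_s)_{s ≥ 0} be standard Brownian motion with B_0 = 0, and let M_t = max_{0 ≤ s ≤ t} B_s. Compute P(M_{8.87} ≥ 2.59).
P(M_{8.87} ≥ 2.59) = 2·P(B_{8.87} ≥ 2.59) = 2(1 − Φ(2.59/√8.87)) ≈ 0.3845

By the reflection principle for Brownian motion, P(M_t ≥ a) = 2 · P(B_t ≥ a) for a ≥ 0. Since B_t ~ N(0, t), P(B_t ≥ 2.59) = 1 − Φ(2.59/√t) = 1 − Φ(2.59/√8.87) = 1 − Φ(0.8696). So
  P(M_{8.87} ≥ 2.59) = 2(1 − Φ(0.8696)) ≈ 0.3845.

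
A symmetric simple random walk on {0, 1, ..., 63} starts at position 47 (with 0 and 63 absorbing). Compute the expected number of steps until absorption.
E[τ | X_0 = 47] = 752

Let v_k = E[τ | X_0 = k]. Boundary: v_0 = v_63 = 0. Recurrence: v_k = 1 + (v_{k-1} + v_{k+1})/2 for 1 ≤ k ≤ 62. The particular solution to v_k − (v_{k-1} + v_{k+1})/2 = 1 is v_k = −k^2. Adding homogeneous solution A + B k and matching boundaries gives v_k = k (63 − k). Substituting k = 47: v_47 = 47 · 16 = 752.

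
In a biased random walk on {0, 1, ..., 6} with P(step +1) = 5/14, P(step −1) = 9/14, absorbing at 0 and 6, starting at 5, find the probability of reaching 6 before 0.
P(hit 6 before 0) = (1 − (9/5)^5) / (1 − (9/5)^6) = 69905/128954

Let u_k denote P(reach 6 before 0 | start at k). Boundary: u_0 = 0, u_6 = 1. Recurrence: u_k = 5/14·u_{k+1} + 9/14·u_{k-1} for 1 ≤ k ≤ 5. Try u_k = A + B·r^k with r = q/p = (9/14)/(5/14) = 9/5. Substitution satisfies the recurrence; boundary conditions give:
  u_k = (1 − r^k) / (1 − r^N) = (1 − (9/5)^5) / (1 − (9/5)^6) = 69905/128954.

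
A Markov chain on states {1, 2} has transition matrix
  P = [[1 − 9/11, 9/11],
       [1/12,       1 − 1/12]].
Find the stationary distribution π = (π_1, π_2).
π_1 = 11/119, π_2 = 108/119

Solve πP = π with π_1 + π_2 = 1. From πP = π: π_1 · (1 − 9/11) + π_2 · 1/12 = π_1 ⇒ π_2 · 1/12 = π_1 · 9/11 ⇒ π_2/π_1 = (9/11)/(1/12) = 108/11. Together with π_1 + π_2 = 1:
  π_1 = (1/12)/(9/11 + 1/12) = (1/12)/(119/132) = 11/119,
  π_2 = (9/11)/(9/11 + 1/12) = (9/11)/(119/132) = 108/119.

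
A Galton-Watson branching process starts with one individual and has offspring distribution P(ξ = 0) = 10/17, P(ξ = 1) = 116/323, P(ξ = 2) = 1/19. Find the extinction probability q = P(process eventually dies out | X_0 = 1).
q = 1

Mean offspring μ = 0·10/17 + 1·116/323 + 2·1/19 = 150/323 ≤ 1. For μ ≤ 1 with offspring not concentrated at 1, the Galton-Watson process goes extinct almost surely, so q = 1.
(Algebraic check: The pgf is f(s) = 10/17 + 116/323·s + 1/19·s². The extinction probability q is the smallest fixed point of f in [0, 1]. Setting s = f(s):
  1/19·s² + (116/323 − 1)·s + 10/17 = 0
  1/19·s² − (10/17 + 1/19)·s + 10/17 = 0
which factors as (s − 1)·(1/19·s − 10/17) = 0, giving roots s = 1 and s = (10/17)/(1/19) = 190/17. Since 190/17 ≥ 1, the smallest root in [0, 1] is s = 1.)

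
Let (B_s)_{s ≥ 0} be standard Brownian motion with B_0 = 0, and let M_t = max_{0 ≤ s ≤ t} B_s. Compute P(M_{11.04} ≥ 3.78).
P(M_{11.04} ≥ 3.78) = 2·P(B_{11.04} ≥ 3.78) = 2(1 − Φ(3.78/√11.04)) ≈ 0.2553

By the reflection principle for Brownian motion, P(M_t ≥ a) = 2 · P(B_t ≥ a) for a ≥ 0. Since B_t ~ N(0, t), P(B_t ≥ 3.78) = 1 − Φ(3.78/√t) = 1 − Φ(3.78/√11.04) = 1 − Φ(1.1376). So
  P(M_{11.04} ≥ 3.78) = 2(1 − Φ(1.1376)) ≈ 0.2553.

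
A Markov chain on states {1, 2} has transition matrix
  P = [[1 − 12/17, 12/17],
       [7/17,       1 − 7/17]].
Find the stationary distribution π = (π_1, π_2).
π_1 = 7/19, π_2 = 12/19

Solve πP = π with π_1 + π_2 = 1. From πP = π: π_1 · (1 − 12/17) + π_2 · 7/17 = π_1 ⇒ π_2 · 7/17 = π_1 · 12/17 ⇒ π_2/π_1 = (12/17)/(7/17) = 12/7. Together with π_1 + π_2 = 1:
  π_1 = (7/17)/(12/17 + 7/17) = (7/17)/(19/17) = 7/19,
  π_2 = (12/17)/(12/17 + 7/17) = (12/17)/(19/17) = 12/19.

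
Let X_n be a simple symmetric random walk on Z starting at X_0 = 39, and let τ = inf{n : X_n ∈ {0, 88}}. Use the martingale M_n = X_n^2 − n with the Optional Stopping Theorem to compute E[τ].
E[τ] = 1911

M_n = X_n^2 − n is a martingale (since E[X_{n+1}^2 | F_n] = X_n^2 + 1). By OST (τ has finite mean in a bounded region), E[M_τ] = E[M_0] = X_0^2 − 0 = 39^2 = 1521. Also E[M_τ] = E[X_τ^2] − E[τ]. The walk exits at 0 or 88, with P(hit 88 first) = 39/88, so E[X_τ^2] = 88^2 · 39/88 + 0 = 3432. Thus E[τ] = E[X_τ^2] − E[M_τ] = 3432 − 1521 = 1911 = 39(88 − 39) = 1911.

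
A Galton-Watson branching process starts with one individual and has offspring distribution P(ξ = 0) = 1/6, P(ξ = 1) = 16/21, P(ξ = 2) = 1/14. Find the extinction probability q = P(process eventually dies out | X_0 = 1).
q = 1

Mean offspring μ = 0·1/6 + 1·16/21 + 2·1/14 = 19/21 ≤ 1. For μ ≤ 1 with offspring not concentrated at 1, the Galton-Watson process goes extinct almost surely, so q = 1.
(Algebraic check: The pgf is f(s) = 1/6 + 16/21·s + 1/14·s². The extinction probability q is the smallest fixed point of f in [0, 1]. Setting s = f(s):
  1/14·s² + (16/21 − 1)·s + 1/6 = 0
  1/14·s² − (1/6 + 1/14)·s + 1/6 = 0
which factors as (s − 1)·(1/14·s − 1/6) = 0, giving roots s = 1 and s = (1/6)/(1/14) = 7/3. Since 7/3 ≥ 1, the smallest root in [0, 1] is s = 1.)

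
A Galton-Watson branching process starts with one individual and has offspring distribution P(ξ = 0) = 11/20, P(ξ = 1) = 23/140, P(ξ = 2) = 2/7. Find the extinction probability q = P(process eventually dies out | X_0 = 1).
q = 1

Mean offspring μ = 0·11/20 + 1·23/140 + 2·2/7 = 103/140 ≤ 1. For μ ≤ 1 with offspring not concentrated at 1, the Galton-Watson process goes extinct almost surely, so q = 1.
(Algebraic check: The pgf is f(s) = 11/20 + 23/140·s + 2/7·s². The extinction probability q is the smallest fixed point of f in [0, 1]. Setting s = f(s):
  2/7·s² + (23/140 − 1)·s + 11/20 = 0
  2/7·s² − (11/20 + 2/7)·s + 11/20 = 0
which factors as (s − 1)·(2/7·s − 11/20) = 0, giving roots s = 1 and s = (11/20)/(2/7) = 77/40. Since 77/40 ≥ 1, the smallest root in [0, 1] is s = 1.)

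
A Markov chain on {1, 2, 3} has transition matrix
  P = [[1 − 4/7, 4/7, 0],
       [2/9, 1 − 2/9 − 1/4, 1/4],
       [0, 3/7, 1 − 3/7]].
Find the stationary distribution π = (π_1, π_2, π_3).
π = (14/71, 36/71, 21/71)

This is a birth-death chain on three states, which satisfies detailed balance: π_1 · P_{12} = π_2 · P_{21} and π_2 · P_{23} = π_3 · P_{32}.
From π_1 · 4/7 = π_2 · 2/9: π_2/π_1 = (4/7)/(2/9) = 18/7.
From π_2 · 1/4 = π_3 · 3/7: π_3/π_2 = (1/4)/(3/7) = 7/12.
Take π_1 proportional to 1; then unnormalized π = (1, 18/7, 3/2). Normalize by dividing by the sum 71/14:
  π = (14/71, 36/71, 21/71).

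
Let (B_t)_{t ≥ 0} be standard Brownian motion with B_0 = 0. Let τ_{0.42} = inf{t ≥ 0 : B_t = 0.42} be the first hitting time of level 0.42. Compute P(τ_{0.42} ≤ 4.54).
P(τ_{0.42} ≤ 4.54) = 2(1 − Φ(0.42/√4.54)) = 2(1 − Φ(0.1971)) ≈ 0.8437

By the reflection principle for standard BM, P(τ_b ≤ t) = 2 · P(B_t ≥ b). Since B_t ~ N(0, t), P(B_t ≥ 0.42) = 1 − Φ(0.42/√t) = 1 − Φ(0.42/√4.54) = 1 − Φ(0.1971) ≈ 0.42187. Doubling: P(τ_{0.42} ≤ 4.54) ≈ 2 · 0.42187 = 0.84374 ≈ 0.8437.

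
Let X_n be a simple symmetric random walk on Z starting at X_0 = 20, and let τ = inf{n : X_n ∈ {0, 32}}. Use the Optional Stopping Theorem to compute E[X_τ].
E[X_τ] = 20

X_n is a martingale and τ is a bounded-mean stopping time (indeed τ is finite a.s. with bounded expectation since the walk is in a bounded region). By the OST, E[X_τ] = E[X_0] = 20. Equivalently: E[X_τ] = 32 · P(hit 32 first) + 0 · P(hit 0 first) = 32 · (20/32) = 20.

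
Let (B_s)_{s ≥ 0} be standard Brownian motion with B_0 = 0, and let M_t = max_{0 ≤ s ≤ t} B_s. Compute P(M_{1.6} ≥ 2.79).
P(M_{1.6} ≥ 2.79) = 2·P(B_{1.6} ≥ 2.79) = 2(1 − Φ(2.79/√1.6)) ≈ 0.0274

By the reflection principle for Brownian motion, P(M_t ≥ a) = 2 · P(B_t ≥ a) for a ≥ 0. Since B_t ~ N(0, t), P(B_t ≥ 2.79) = 1 − Φ(2.79/√t) = 1 − Φ(2.79/√1.6) = 1 − Φ(2.2057). So
  P(M_{1.6} ≥ 2.79) = 2(1 − Φ(2.2057)) ≈ 0.0274.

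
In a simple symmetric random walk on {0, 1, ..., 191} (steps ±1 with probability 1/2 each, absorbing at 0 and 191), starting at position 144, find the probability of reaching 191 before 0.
P(hit 191 before 0) = 144/191

Let u_k = P(hit 191 before 0 | start at k). Then u_0 = 0, u_191 = 1, and u_k = u_{k-1}/2 + u_{k+1}/2 for 1 ≤ k ≤ 190. This harmonic recurrence is solved by u_k = k/191, giving u_144 = 144/191.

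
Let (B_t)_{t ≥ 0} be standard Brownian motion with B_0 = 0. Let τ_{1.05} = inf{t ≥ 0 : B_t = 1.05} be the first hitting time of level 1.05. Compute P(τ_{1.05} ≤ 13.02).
P(τ_{1.05} ≤ 13.02) = 2(1 − Φ(1.05/√13.02)) = 2(1 − Φ(0.2910)) ≈ 0.7711

By the reflection principle for standard BM, P(τ_b ≤ t) = 2 · P(B_t ≥ b). Since B_t ~ N(0, t), P(B_t ≥ 1.05) = 1 − Φ(1.05/√t) = 1 − Φ(1.05/√13.02) = 1 − Φ(0.2910) ≈ 0.38553. Doubling: P(τ_{1.05} ≤ 13.02) ≈ 2 · 0.38553 = 0.77106 ≈ 0.7711.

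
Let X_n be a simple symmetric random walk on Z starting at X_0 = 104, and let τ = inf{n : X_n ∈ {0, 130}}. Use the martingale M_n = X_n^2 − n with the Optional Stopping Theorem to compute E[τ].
E[τ] = 2704

M_n = X_n^2 − n is a martingale (since E[X_{n+1}^2 | F_n] = X_n^2 + 1). By OST (τ has finite mean in a bounded region), E[M_τ] = E[M_0] = X_0^2 − 0 = 104^2 = 10816. Also E[M_τ] = E[X_τ^2] − E[τ]. The walk exits at 0 or 130, with P(hit 130 first) = 104/130, so E[X_τ^2] = 130^2 · 104/130 + 0 = 13520. Thus E[τ] = E[X_τ^2] − E[M_τ] = 13520 − 10816 = 2704 = 104(130 − 104) = 2704.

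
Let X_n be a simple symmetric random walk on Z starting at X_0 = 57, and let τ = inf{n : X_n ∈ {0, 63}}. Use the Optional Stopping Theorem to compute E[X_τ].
E[X_τ] = 57

X_n is a martingale and τ is a bounded-mean stopping time (indeed τ is finite a.s. with bounded expectation since the walk is in a bounded region). By the OST, E[X_τ] = E[X_0] = 57. Equivalently: E[X_τ] = 63 · P(hit 63 first) + 0 · P(hit 0 first) = 63 · (57/63) = 57.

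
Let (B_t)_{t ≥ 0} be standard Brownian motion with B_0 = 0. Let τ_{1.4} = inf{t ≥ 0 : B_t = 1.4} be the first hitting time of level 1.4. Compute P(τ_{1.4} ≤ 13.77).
P(τ_{1.4} ≤ 13.77) = 2(1 − Φ(1.4/√13.77)) = 2(1 − Φ(0.3773)) ≈ 0.7060

By the reflection principle for standard BM, P(τ_b ≤ t) = 2 · P(B_t ≥ b). Since B_t ~ N(0, t), P(B_t ≥ 1.4) = 1 − Φ(1.4/√t) = 1 − Φ(1.4/√13.77) = 1 − Φ(0.3773) ≈ 0.35298. Doubling: P(τ_{1.4} ≤ 13.77) ≈ 2 · 0.35298 = 0.70596 ≈ 0.7060.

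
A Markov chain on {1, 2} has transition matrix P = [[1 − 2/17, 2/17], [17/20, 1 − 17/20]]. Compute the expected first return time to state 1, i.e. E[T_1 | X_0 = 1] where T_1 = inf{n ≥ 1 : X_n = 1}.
E[T_1 | X_0 = 1] = 1/π_1 = 329/289

For an irreducible recurrent Markov chain with stationary distribution π, E[T_i | X_0 = i] = 1/π_i (Kac's formula). Here π_1 = (17/20)/(2/17 + 17/20) = (17/20)/(329/340) = 289/329, so E[T_1 | X_0 = 1] = 1/π_1 = (2/17 + 17/20)/(17/20) = (329/340)/(17/20) = 329/289.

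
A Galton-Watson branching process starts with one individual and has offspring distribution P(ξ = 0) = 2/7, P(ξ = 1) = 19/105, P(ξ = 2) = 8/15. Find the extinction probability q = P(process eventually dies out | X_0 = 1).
q = 15/28

The pgf is f(s) = 2/7 + 19/105·s + 8/15·s². The extinction probability q is the smallest fixed point of f in [0, 1]. Setting s = f(s):
  8/15·s² + (19/105 − 1)·s + 2/7 = 0
  8/15·s² − (2/7 + 8/15)·s + 2/7 = 0
which factors as (s − 1)·(8/15·s − 2/7) = 0, giving roots s = 1 and s = (2/7)/(8/15) = 15/28.
Mean offspring μ = 19/105 + 2·8/15 = 131/105 > 1 (supercritical), so q < 1. The extinction probability is the smaller root: q = (2/7)/(8/15) = 15/28.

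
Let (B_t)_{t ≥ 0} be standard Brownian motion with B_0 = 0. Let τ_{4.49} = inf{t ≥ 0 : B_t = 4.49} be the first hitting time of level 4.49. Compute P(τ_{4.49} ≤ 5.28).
P(τ_{4.49} ≤ 5.28) = 2(1 − Φ(4.49/√5.28)) = 2(1 − Φ(1.9540)) ≈ 0.0507

By the reflection principle for standard BM, P(τ_b ≤ t) = 2 · P(B_t ≥ b). Since B_t ~ N(0, t), P(B_t ≥ 4.49) = 1 − Φ(4.49/√t) = 1 − Φ(4.49/√5.28) = 1 − Φ(1.9540) ≈ 0.02535. Doubling: P(τ_{4.49} ≤ 5.28) ≈ 2 · 0.02535 = 0.05070 ≈ 0.0507.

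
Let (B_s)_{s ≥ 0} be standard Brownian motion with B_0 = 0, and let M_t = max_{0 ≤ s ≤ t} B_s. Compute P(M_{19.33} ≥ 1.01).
P(M_{19.33} ≥ 1.01) = 2·P(B_{19.33} ≥ 1.01) = 2(1 − Φ(1.01/√19.33)) ≈ 0.8183

By the reflection principle for Brownian motion, P(M_t ≥ a) = 2 · P(B_t ≥ a) for a ≥ 0. Since B_t ~ N(0, t), P(B_t ≥ 1.01) = 1 − Φ(1.01/√t) = 1 − Φ(1.01/√19.33) = 1 − Φ(0.2297). So
  P(M_{19.33} ≥ 1.01) = 2(1 − Φ(0.2297)) ≈ 0.8183.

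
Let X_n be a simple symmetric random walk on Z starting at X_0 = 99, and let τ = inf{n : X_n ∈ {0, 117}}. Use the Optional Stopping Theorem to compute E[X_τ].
E[X_τ] = 99

X_n is a martingale and τ is a bounded-mean stopping time (indeed τ is finite a.s. with bounded expectation since the walk is in a bounded region). By the OST, E[X_τ] = E[X_0] = 99. Equivalently: E[X_τ] = 117 · P(hit 117 first) + 0 · P(hit 0 first) = 117 · (99/117) = 99.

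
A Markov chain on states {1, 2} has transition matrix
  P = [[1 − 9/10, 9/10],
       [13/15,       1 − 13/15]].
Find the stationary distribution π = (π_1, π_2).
π_1 = 26/53, π_2 = 27/53

Solve πP = π with π_1 + π_2 = 1. From πP = π: π_1 · (1 − 9/10) + π_2 · 13/15 = π_1 ⇒ π_2 · 13/15 = π_1 · 9/10 ⇒ π_2/π_1 = (9/10)/(13/15) = 27/26. Together with π_1 + π_2 = 1:
  π_1 = (13/15)/(9/10 + 13/15) = (13/15)/(53/30) = 26/53,
  π_2 = (9/10)/(9/10 + 13/15) = (9/10)/(53/30) = 27/53.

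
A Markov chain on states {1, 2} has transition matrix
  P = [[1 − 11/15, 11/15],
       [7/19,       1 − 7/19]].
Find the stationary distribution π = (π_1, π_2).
π_1 = 105/314, π_2 = 209/314

Solve πP = π with π_1 + π_2 = 1. From πP = π: π_1 · (1 − 11/15) + π_2 · 7/19 = π_1 ⇒ π_2 · 7/19 = π_1 · 11/15 ⇒ π_2/π_1 = (11/15)/(7/19) = 209/105. Together with π_1 + π_2 = 1:
  π_1 = (7/19)/(11/15 + 7/19) = (7/19)/(314/285) = 105/314,
  π_2 = (11/15)/(11/15 + 7/19) = (11/15)/(314/285) = 209/314.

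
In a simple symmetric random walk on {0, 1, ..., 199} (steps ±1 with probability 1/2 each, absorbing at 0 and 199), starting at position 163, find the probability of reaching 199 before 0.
P(hit 199 before 0) = 163/199

Let u_k = P(hit 199 before 0 | start at k). Then u_0 = 0, u_199 = 1, and u_k = u_{k-1}/2 + u_{k+1}/2 for 1 ≤ k ≤ 198. This harmonic recurrence is solved by u_k = k/199, giving u_163 = 163/199.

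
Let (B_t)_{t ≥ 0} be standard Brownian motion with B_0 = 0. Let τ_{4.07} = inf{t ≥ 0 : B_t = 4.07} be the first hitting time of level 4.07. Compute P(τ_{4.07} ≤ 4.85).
P(τ_{4.07} ≤ 4.85) = 2(1 − Φ(4.07/√4.85)) = 2(1 − Φ(1.8481)) ≈ 0.0646

By the reflection principle for standard BM, P(τ_b ≤ t) = 2 · P(B_t ≥ b). Since B_t ~ N(0, t), P(B_t ≥ 4.07) = 1 − Φ(4.07/√t) = 1 − Φ(4.07/√4.85) = 1 − Φ(1.8481) ≈ 0.03229. Doubling: P(τ_{4.07} ≤ 4.85) ≈ 2 · 0.03229 = 0.06458 ≈ 0.0646.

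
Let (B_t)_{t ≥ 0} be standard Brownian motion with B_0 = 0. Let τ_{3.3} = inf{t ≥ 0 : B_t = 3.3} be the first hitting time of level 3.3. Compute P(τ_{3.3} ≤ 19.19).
P(τ_{3.3} ≤ 19.19) = 2(1 − Φ(3.3/√19.19)) = 2(1 − Φ(0.7533)) ≈ 0.4513

By the reflection principle for standard BM, P(τ_b ≤ t) = 2 · P(B_t ≥ b). Since B_t ~ N(0, t), P(B_t ≥ 3.3) = 1 − Φ(3.3/√t) = 1 − Φ(3.3/√19.19) = 1 − Φ(0.7533) ≈ 0.22563. Doubling: P(τ_{3.3} ≤ 19.19) ≈ 2 · 0.22563 = 0.45126 ≈ 0.4513.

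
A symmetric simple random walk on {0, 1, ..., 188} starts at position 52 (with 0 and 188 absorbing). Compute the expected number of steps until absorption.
E[τ | X_0 = 52] = 7072

Let v_k = E[τ | X_0 = k]. Boundary: v_0 = v_188 = 0. Recurrence: v_k = 1 + (v_{k-1} + v_{k+1})/2 for 1 ≤ k ≤ 187. The particular solution to v_k − (v_{k-1} + v_{k+1})/2 = 1 is v_k = −k^2. Adding homogeneous solution A + B k and matching boundaries gives v_k = k (188 − k). Substituting k = 52: v_52 = 52 · 136 = 7072.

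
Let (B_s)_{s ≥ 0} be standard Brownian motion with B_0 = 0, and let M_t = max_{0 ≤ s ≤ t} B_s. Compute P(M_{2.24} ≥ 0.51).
P(M_{2.24} ≥ 0.51) = 2·P(B_{2.24} ≥ 0.51) = 2(1 − Φ(0.51/√2.24)) ≈ 0.7333

By the reflection principle for Brownian motion, P(M_t ≥ a) = 2 · P(B_t ≥ a) for a ≥ 0. Since B_t ~ N(0, t), P(B_t ≥ 0.51) = 1 − Φ(0.51/√t) = 1 − Φ(0.51/√2.24) = 1 − Φ(0.3408). So
  P(M_{2.24} ≥ 0.51) = 2(1 − Φ(0.3408)) ≈ 0.7333.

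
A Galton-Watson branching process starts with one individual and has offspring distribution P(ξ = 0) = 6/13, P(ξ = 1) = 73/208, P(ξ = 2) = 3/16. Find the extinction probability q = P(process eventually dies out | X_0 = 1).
q = 1

Mean offspring μ = 0·6/13 + 1·73/208 + 2·3/16 = 151/208 ≤ 1. For μ ≤ 1 with offspring not concentrated at 1, the Galton-Watson process goes extinct almost surely, so q = 1.
(Algebraic check: The pgf is f(s) = 6/13 + 73/208·s + 3/16·s². The extinction probability q is the smallest fixed point of f in [0, 1]. Setting s = f(s):
  3/16·s² + (73/208 − 1)·s + 6/13 = 0
  3/16·s² − (6/13 + 3/16)·s + 6/13 = 0
which factors as (s − 1)·(3/16·s − 6/13) = 0, giving roots s = 1 and s = (6/13)/(3/16) = 32/13. Since 32/13 ≥ 1, the smallest root in [0, 1] is s = 1.)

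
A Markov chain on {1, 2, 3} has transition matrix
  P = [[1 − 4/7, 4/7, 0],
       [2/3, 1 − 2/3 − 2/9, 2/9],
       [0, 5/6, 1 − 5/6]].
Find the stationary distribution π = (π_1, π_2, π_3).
π = (35/73, 30/73, 8/73)

This is a birth-death chain on three states, which satisfies detailed balance: π_1 · P_{12} = π_2 · P_{21} and π_2 · P_{23} = π_3 · P_{32}.
From π_1 · 4/7 = π_2 · 2/3: π_2/π_1 = (4/7)/(2/3) = 6/7.
From π_2 · 2/9 = π_3 · 5/6: π_3/π_2 = (2/9)/(5/6) = 4/15.
Take π_1 proportional to 1; then unnormalized π = (1, 6/7, 8/35). Normalize by dividing by the sum 73/35:
  π = (35/73, 30/73, 8/73).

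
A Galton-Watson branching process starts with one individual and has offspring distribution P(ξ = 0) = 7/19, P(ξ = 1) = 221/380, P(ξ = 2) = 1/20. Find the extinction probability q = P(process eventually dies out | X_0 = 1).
q = 1

Mean offspring μ = 0·7/19 + 1·221/380 + 2·1/20 = 259/380 ≤ 1. For μ ≤ 1 with offspring not concentrated at 1, the Galton-Watson process goes extinct almost surely, so q = 1.
(Algebraic check: The pgf is f(s) = 7/19 + 221/380·s + 1/20·s². The extinction probability q is the smallest fixed point of f in [0, 1]. Setting s = f(s):
  1/20·s² + (221/380 − 1)·s + 7/19 = 0
  1/20·s² − (7/19 + 1/20)·s + 7/19 = 0
which factors as (s − 1)·(1/20·s − 7/19) = 0, giving roots s = 1 and s = (7/19)/(1/20) = 140/19. Since 140/19 ≥ 1, the smallest root in [0, 1] is s = 1.)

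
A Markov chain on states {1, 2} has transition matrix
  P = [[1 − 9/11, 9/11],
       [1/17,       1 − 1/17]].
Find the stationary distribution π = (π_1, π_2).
π_1 = 11/164, π_2 = 153/164

Solve πP = π with π_1 + π_2 = 1. From πP = π: π_1 · (1 − 9/11) + π_2 · 1/17 = π_1 ⇒ π_2 · 1/17 = π_1 · 9/11 ⇒ π_2/π_1 = (9/11)/(1/17) = 153/11. Together with π_1 + π_2 = 1:
  π_1 = (1/17)/(9/11 + 1/17) = (1/17)/(164/187) = 11/164,
  π_2 = (9/11)/(9/11 + 1/17) = (9/11)/(164/187) = 153/164.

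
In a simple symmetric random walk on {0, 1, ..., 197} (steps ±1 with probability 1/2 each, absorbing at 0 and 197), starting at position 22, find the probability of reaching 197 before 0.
P(hit 197 before 0) = 22/197

Let u_k = P(hit 197 before 0 | start at k). Then u_0 = 0, u_197 = 1, and u_k = u_{k-1}/2 + u_{k+1}/2 for 1 ≤ k ≤ 196. This harmonic recurrence is solved by u_k = k/197, giving u_22 = 22/197.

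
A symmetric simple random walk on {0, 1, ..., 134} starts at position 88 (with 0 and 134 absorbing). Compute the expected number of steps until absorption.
E[τ | X_0 = 88] = 4048

Let v_k = E[τ | X_0 = k]. Boundary: v_0 = v_134 = 0. Recurrence: v_k = 1 + (v_{k-1} + v_{k+1})/2 for 1 ≤ k ≤ 133. The particular solution to v_k − (v_{k-1} + v_{k+1})/2 = 1 is v_k = −k^2. Adding homogeneous solution A + B k and matching boundaries gives v_k = k (134 − k). Substituting k = 88: v_88 = 88 · 46 = 4048.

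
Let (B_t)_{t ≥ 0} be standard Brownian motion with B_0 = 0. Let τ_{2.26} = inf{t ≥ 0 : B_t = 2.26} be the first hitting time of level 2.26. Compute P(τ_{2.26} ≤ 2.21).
P(τ_{2.26} ≤ 2.21) = 2(1 − Φ(2.26/√2.21)) = 2(1 − Φ(1.5202)) ≈ 0.1285

By the reflection principle for standard BM, P(τ_b ≤ t) = 2 · P(B_t ≥ b). Since B_t ~ N(0, t), P(B_t ≥ 2.26) = 1 − Φ(2.26/√t) = 1 − Φ(2.26/√2.21) = 1 − Φ(1.5202) ≈ 0.06423. Doubling: P(τ_{2.26} ≤ 2.21) ≈ 2 · 0.06423 = 0.12846 ≈ 0.1285.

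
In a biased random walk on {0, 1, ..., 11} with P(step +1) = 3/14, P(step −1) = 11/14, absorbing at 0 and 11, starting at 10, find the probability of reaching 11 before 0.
P(hit 11 before 0) = (1 − (11/3)^10) / (1 − (11/3)^11) = 9726512082/35663936683

Let u_k denote P(reach 11 before 0 | start at k). Boundary: u_0 = 0, u_11 = 1. Recurrence: u_k = 3/14·u_{k+1} + 11/14·u_{k-1} for 1 ≤ k ≤ 10. Try u_k = A + B·r^k with r = q/p = (11/14)/(3/14) = 11/3. Substitution satisfies the recurrence; boundary conditions give:
  u_k = (1 − r^k) / (1 − r^N) = (1 − (11/3)^10) / (1 − (11/3)^11) = 9726512082/35663936683.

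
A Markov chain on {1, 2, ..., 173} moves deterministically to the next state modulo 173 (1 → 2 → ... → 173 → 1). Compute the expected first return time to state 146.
E[T_146 | X_0 = 146] = 173

The chain cycles deterministically, so starting at state 146 it returns in exactly 173 steps. Equivalently, the stationary distribution is uniform π_j = 1/173 for every state j, so by Kac's formula E[T_146] = 1/π_146 = 173.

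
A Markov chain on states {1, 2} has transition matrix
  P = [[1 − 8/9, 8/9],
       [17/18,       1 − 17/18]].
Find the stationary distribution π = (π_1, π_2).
π_1 = 17/33, π_2 = 16/33

Solve πP = π with π_1 + π_2 = 1. From πP = π: π_1 · (1 − 8/9) + π_2 · 17/18 = π_1 ⇒ π_2 · 17/18 = π_1 · 8/9 ⇒ π_2/π_1 = (8/9)/(17/18) = 16/17. Together with π_1 + π_2 = 1:
  π_1 = (17/18)/(8/9 + 17/18) = (17/18)/(11/6) = 17/33,
  π_2 = (8/9)/(8/9 + 17/18) = (8/9)/(11/6) = 16/33.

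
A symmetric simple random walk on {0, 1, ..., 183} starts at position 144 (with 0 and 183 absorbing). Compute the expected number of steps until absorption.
E[τ | X_0 = 144] = 5616

Let v_k = E[τ | X_0 = k]. Boundary: v_0 = v_183 = 0. Recurrence: v_k = 1 + (v_{k-1} + v_{k+1})/2 for 1 ≤ k ≤ 182. The particular solution to v_k − (v_{k-1} + v_{k+1})/2 = 1 is v_k = −k^2. Adding homogeneous solution A + B k and matching boundaries gives v_k = k (183 − k). Substituting k = 144: v_144 = 144 · 39 = 5616.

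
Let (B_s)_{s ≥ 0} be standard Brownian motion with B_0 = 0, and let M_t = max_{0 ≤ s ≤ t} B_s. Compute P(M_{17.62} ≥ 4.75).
P(M_{17.62} ≥ 4.75) = 2·P(B_{17.62} ≥ 4.75) = 2(1 − Φ(4.75/√17.62)) ≈ 0.2578

By the reflection principle for Brownian motion, P(M_t ≥ a) = 2 · P(B_t ≥ a) for a ≥ 0. Since B_t ~ N(0, t), P(B_t ≥ 4.75) = 1 − Φ(4.75/√t) = 1 − Φ(4.75/√17.62) = 1 − Φ(1.1316). So
  P(M_{17.62} ≥ 4.75) = 2(1 − Φ(1.1316)) ≈ 0.2578.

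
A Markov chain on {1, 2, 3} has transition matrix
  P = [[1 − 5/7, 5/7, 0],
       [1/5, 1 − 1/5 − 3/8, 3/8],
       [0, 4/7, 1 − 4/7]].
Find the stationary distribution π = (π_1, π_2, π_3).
π = (224/1549, 800/1549, 525/1549)

This is a birth-death chain on three states, which satisfies detailed balance: π_1 · P_{12} = π_2 · P_{21} and π_2 · P_{23} = π_3 · P_{32}.
From π_1 · 5/7 = π_2 · 1/5: π_2/π_1 = (5/7)/(1/5) = 25/7.
From π_2 · 3/8 = π_3 · 4/7: π_3/π_2 = (3/8)/(4/7) = 21/32.
Take π_1 proportional to 1; then unnormalized π = (1, 25/7, 75/32). Normalize by dividing by the sum 1549/224:
  π = (224/1549, 800/1549, 525/1549).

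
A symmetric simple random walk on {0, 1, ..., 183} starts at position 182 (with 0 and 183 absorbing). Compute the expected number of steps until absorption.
E[τ | X_0 = 182] = 182

Let v_k = E[τ | X_0 = k]. Boundary: v_0 = v_183 = 0. Recurrence: v_k = 1 + (v_{k-1} + v_{k+1})/2 for 1 ≤ k ≤ 182. The particular solution to v_k − (v_{k-1} + v_{k+1})/2 = 1 is v_k = −k^2. Adding homogeneous solution A + B k and matching boundaries gives v_k = k (183 − k). Substituting k = 182: v_182 = 182 · 1 = 182.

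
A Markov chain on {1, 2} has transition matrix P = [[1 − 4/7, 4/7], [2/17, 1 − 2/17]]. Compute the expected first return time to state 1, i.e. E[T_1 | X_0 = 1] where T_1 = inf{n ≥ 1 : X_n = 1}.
E[T_1 | X_0 = 1] = 1/π_1 = 41/7

For an irreducible recurrent Markov chain with stationary distribution π, E[T_i | X_0 = i] = 1/π_i (Kac's formula). Here π_1 = (2/17)/(4/7 + 2/17) = (2/17)/(82/119) = 7/41, so E[T_1 | X_0 = 1] = 1/π_1 = (4/7 + 2/17)/(2/17) = (82/119)/(2/17) = 41/7.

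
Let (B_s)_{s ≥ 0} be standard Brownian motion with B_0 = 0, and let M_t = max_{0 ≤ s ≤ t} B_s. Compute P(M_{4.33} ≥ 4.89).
P(M_{4.33} ≥ 4.89) = 2·P(B_{4.33} ≥ 4.89) = 2(1 − Φ(4.89/√4.33)) ≈ 0.0188

By the reflection principle for Brownian motion, P(M_t ≥ a) = 2 · P(B_t ≥ a) for a ≥ 0. Since B_t ~ N(0, t), P(B_t ≥ 4.89) = 1 − Φ(4.89/√t) = 1 − Φ(4.89/√4.33) = 1 − Φ(2.3500). So
  P(M_{4.33} ≥ 4.89) = 2(1 − Φ(2.3500)) ≈ 0.0188.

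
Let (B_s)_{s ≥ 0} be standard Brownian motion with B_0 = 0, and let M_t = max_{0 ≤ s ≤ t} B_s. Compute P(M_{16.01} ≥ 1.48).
P(M_{16.01} ≥ 1.48) = 2·P(B_{16.01} ≥ 1.48) = 2(1 − Φ(1.48/√16.01)) ≈ 0.7115

By the reflection principle for Brownian motion, P(M_t ≥ a) = 2 · P(B_t ≥ a) for a ≥ 0. Since B_t ~ N(0, t), P(B_t ≥ 1.48) = 1 − Φ(1.48/√t) = 1 − Φ(1.48/√16.01) = 1 − Φ(0.3699). So
  P(M_{16.01} ≥ 1.48) = 2(1 − Φ(0.3699)) ≈ 0.7115.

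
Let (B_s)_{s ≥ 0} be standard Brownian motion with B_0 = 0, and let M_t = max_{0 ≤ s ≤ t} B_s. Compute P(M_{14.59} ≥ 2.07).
P(M_{14.59} ≥ 2.07) = 2·P(B_{14.59} ≥ 2.07) = 2(1 − Φ(2.07/√14.59)) ≈ 0.5879

By the reflection principle for Brownian motion, P(M_t ≥ a) = 2 · P(B_t ≥ a) for a ≥ 0. Since B_t ~ N(0, t), P(B_t ≥ 2.07) = 1 − Φ(2.07/√t) = 1 − Φ(2.07/√14.59) = 1 − Φ(0.5419). So
  P(M_{14.59} ≥ 2.07) = 2(1 − Φ(0.5419)) ≈ 0.5879.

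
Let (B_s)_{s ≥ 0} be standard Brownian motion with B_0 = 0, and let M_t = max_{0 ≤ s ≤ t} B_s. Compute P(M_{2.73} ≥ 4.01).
P(M_{2.73} ≥ 4.01) = 2·P(B_{2.73} ≥ 4.01) = 2(1 − Φ(4.01/√2.73)) ≈ 0.0152

By the reflection principle for Brownian motion, P(M_t ≥ a) = 2 · P(B_t ≥ a) for a ≥ 0. Since B_t ~ N(0, t), P(B_t ≥ 4.01) = 1 − Φ(4.01/√t) = 1 − Φ(4.01/√2.73) = 1 − Φ(2.4270). So
  P(M_{2.73} ≥ 4.01) = 2(1 − Φ(2.4270)) ≈ 0.0152.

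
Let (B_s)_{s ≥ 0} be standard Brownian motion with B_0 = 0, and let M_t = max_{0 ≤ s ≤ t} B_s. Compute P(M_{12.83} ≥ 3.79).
P(M_{12.83} ≥ 3.79) = 2·P(B_{12.83} ≥ 3.79) = 2(1 − Φ(3.79/√12.83)) ≈ 0.2900

By the reflection principle for Brownian motion, P(M_t ≥ a) = 2 · P(B_t ≥ a) for a ≥ 0. Since B_t ~ N(0, t), P(B_t ≥ 3.79) = 1 − Φ(3.79/√t) = 1 − Φ(3.79/√12.83) = 1 − Φ(1.0581). So
  P(M_{12.83} ≥ 3.79) = 2(1 − Φ(1.0581)) ≈ 0.2900.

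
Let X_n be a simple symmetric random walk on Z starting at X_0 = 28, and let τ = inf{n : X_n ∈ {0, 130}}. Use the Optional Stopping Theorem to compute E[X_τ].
E[X_τ] = 28

X_n is a martingale and τ is a bounded-mean stopping time (indeed τ is finite a.s. with bounded expectation since the walk is in a bounded region). By the OST, E[X_τ] = E[X_0] = 28. Equivalently: E[X_τ] = 130 · P(hit 130 first) + 0 · P(hit 0 first) = 130 · (28/130) = 28.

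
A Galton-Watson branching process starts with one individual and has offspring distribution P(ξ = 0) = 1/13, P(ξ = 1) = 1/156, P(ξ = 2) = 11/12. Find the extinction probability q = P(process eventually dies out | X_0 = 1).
q = 12/143

The pgf is f(s) = 1/13 + 1/156·s + 11/12·s². The extinction probability q is the smallest fixed point of f in [0, 1]. Setting s = f(s):
  11/12·s² + (1/156 − 1)·s + 1/13 = 0
  11/12·s² − (1/13 + 11/12)·s + 1/13 = 0
which factors as (s − 1)·(11/12·s − 1/13) = 0, giving roots s = 1 and s = (1/13)/(11/12) = 12/143.
Mean offspring μ = 1/156 + 2·11/12 = 287/156 > 1 (supercritical), so q < 1. The extinction probability is the smaller root: q = (1/13)/(11/12) = 12/143.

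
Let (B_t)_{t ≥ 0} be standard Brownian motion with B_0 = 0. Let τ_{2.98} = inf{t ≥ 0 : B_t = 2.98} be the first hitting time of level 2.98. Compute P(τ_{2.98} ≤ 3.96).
P(τ_{2.98} ≤ 3.96) = 2(1 − Φ(2.98/√3.96)) = 2(1 − Φ(1.4975)) ≈ 0.1343

By the reflection principle for standard BM, P(τ_b ≤ t) = 2 · P(B_t ≥ b). Since B_t ~ N(0, t), P(B_t ≥ 2.98) = 1 − Φ(2.98/√t) = 1 − Φ(2.98/√3.96) = 1 − Φ(1.4975) ≈ 0.06713. Doubling: P(τ_{2.98} ≤ 3.96) ≈ 2 · 0.06713 = 0.13426 ≈ 0.1343.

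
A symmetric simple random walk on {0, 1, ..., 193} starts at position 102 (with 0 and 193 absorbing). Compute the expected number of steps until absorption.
E[τ | X_0 = 102] = 9282

Let v_k = E[τ | X_0 = k]. Boundary: v_0 = v_193 = 0. Recurrence: v_k = 1 + (v_{k-1} + v_{k+1})/2 for 1 ≤ k ≤ 192. The particular solution to v_k − (v_{k-1} + v_{k+1})/2 = 1 is v_k = −k^2. Adding homogeneous solution A + B k and matching boundaries gives v_k = k (193 − k). Substituting k = 102: v_102 = 102 · 91 = 9282.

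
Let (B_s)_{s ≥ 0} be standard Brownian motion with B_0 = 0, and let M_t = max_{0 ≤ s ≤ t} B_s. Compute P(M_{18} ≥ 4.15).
P(M_{18} ≥ 4.15) = 2·P(B_{18} ≥ 4.15) = 2(1 − Φ(4.15/√18)) ≈ 0.3280

By the reflection principle for Brownian motion, P(M_t ≥ a) = 2 · P(B_t ≥ a) for a ≥ 0. Since B_t ~ N(0, t), P(B_t ≥ 4.15) = 1 − Φ(4.15/√t) = 1 − Φ(4.15/√18) = 1 − Φ(0.9782). So
  P(M_{18} ≥ 4.15) = 2(1 − Φ(0.9782)) ≈ 0.3280.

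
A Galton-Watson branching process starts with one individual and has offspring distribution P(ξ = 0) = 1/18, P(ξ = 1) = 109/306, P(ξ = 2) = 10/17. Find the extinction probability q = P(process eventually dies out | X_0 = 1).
q = 17/180

The pgf is f(s) = 1/18 + 109/306·s + 10/17·s². The extinction probability q is the smallest fixed point of f in [0, 1]. Setting s = f(s):
  10/17·s² + (109/306 − 1)·s + 1/18 = 0
  10/17·s² − (1/18 + 10/17)·s + 1/18 = 0
which factors as (s − 1)·(10/17·s − 1/18) = 0, giving roots s = 1 and s = (1/18)/(10/17) = 17/180.
Mean offspring μ = 109/306 + 2·10/17 = 469/306 > 1 (supercritical), so q < 1. The extinction probability is the smaller root: q = (1/18)/(10/17) = 17/180.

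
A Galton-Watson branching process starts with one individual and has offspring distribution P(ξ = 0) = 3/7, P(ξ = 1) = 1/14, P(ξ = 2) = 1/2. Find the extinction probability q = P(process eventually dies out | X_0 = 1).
q = 6/7

The pgf is f(s) = 3/7 + 1/14·s + 1/2·s². The extinction probability q is the smallest fixed point of f in [0, 1]. Setting s = f(s):
  1/2·s² + (1/14 − 1)·s + 3/7 = 0
  1/2·s² − (3/7 + 1/2)·s + 3/7 = 0
which factors as (s − 1)·(1/2·s − 3/7) = 0, giving roots s = 1 and s = (3/7)/(1/2) = 6/7.
Mean offspring μ = 1/14 + 2·1/2 = 15/14 > 1 (supercritical), so q < 1. The extinction probability is the smaller root: q = (3/7)/(1/2) = 6/7.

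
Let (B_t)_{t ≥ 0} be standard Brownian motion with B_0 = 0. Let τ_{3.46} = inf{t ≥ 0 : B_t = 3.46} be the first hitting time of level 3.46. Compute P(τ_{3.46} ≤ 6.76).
P(τ_{3.46} ≤ 6.76) = 2(1 − Φ(3.46/√6.76)) = 2(1 − Φ(1.3308)) ≈ 0.1833

By the reflection principle for standard BM, P(τ_b ≤ t) = 2 · P(B_t ≥ b). Since B_t ~ N(0, t), P(B_t ≥ 3.46) = 1 − Φ(3.46/√t) = 1 − Φ(3.46/√6.76) = 1 − Φ(1.3308) ≈ 0.09163. Doubling: P(τ_{3.46} ≤ 6.76) ≈ 2 · 0.09163 = 0.18326 ≈ 0.1833.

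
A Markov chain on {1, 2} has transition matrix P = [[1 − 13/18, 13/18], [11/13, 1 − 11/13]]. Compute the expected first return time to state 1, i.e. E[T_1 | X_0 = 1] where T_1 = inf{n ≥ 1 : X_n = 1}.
E[T_1 | X_0 = 1] = 1/π_1 = 367/198

For an irreducible recurrent Markov chain with stationary distribution π, E[T_i | X_0 = i] = 1/π_i (Kac's formula). Here π_1 = (11/13)/(13/18 + 11/13) = (11/13)/(367/234) = 198/367, so E[T_1 | X_0 = 1] = 1/π_1 = (13/18 + 11/13)/(11/13) = (367/234)/(11/13) = 367/198.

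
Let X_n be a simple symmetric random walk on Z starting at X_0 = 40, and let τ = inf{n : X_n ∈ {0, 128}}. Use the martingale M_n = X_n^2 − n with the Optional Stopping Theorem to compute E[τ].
E[τ] = 3520

M_n = X_n^2 − n is a martingale (since E[X_{n+1}^2 | F_n] = X_n^2 + 1). By OST (τ has finite mean in a bounded region), E[M_τ] = E[M_0] = X_0^2 − 0 = 40^2 = 1600. Also E[M_τ] = E[X_τ^2] − E[τ]. The walk exits at 0 or 128, with P(hit 128 first) = 40/128, so E[X_τ^2] = 128^2 · 40/128 + 0 = 5120. Thus E[τ] = E[X_τ^2] − E[M_τ] = 5120 − 1600 = 3520 = 40(128 − 40) = 3520.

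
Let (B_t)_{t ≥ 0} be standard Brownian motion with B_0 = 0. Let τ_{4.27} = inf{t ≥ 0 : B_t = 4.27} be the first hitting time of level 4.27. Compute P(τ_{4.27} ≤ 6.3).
P(τ_{4.27} ≤ 6.3) = 2(1 − Φ(4.27/√6.3)) = 2(1 − Φ(1.7012)) ≈ 0.0889

By the reflection principle for standard BM, P(τ_b ≤ t) = 2 · P(B_t ≥ b). Since B_t ~ N(0, t), P(B_t ≥ 4.27) = 1 − Φ(4.27/√t) = 1 − Φ(4.27/√6.3) = 1 − Φ(1.7012) ≈ 0.04445. Doubling: P(τ_{4.27} ≤ 6.3) ≈ 2 · 0.04445 = 0.08890 ≈ 0.0889.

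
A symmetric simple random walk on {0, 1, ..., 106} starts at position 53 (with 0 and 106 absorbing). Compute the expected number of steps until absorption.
E[τ | X_0 = 53] = 2809

Let v_k = E[τ | X_0 = k]. Boundary: v_0 = v_106 = 0. Recurrence: v_k = 1 + (v_{k-1} + v_{k+1})/2 for 1 ≤ k ≤ 105. The particular solution to v_k − (v_{k-1} + v_{k+1})/2 = 1 is v_k = −k^2. Adding homogeneous solution A + B k and matching boundaries gives v_k = k (106 − k). Substituting k = 53: v_53 = 53 · 53 = 2809.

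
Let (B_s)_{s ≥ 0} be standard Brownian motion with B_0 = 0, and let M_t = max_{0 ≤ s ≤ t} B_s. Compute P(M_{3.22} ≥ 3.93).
P(M_{3.22} ≥ 3.93) = 2·P(B_{3.22} ≥ 3.93) = 2(1 − Φ(3.93/√3.22)) ≈ 0.0285

By the reflection principle for Brownian motion, P(M_t ≥ a) = 2 · P(B_t ≥ a) for a ≥ 0. Since B_t ~ N(0, t), P(B_t ≥ 3.93) = 1 − Φ(3.93/√t) = 1 − Φ(3.93/√3.22) = 1 − Φ(2.1901). So
  P(M_{3.22} ≥ 3.93) = 2(1 − Φ(2.1901)) ≈ 0.0285.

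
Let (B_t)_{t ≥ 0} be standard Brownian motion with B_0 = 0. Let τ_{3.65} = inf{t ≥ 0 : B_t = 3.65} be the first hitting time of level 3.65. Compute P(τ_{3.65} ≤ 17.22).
P(τ_{3.65} ≤ 17.22) = 2(1 − Φ(3.65/√17.22)) = 2(1 − Φ(0.8796)) ≈ 0.3791

By the reflection principle for standard BM, P(τ_b ≤ t) = 2 · P(B_t ≥ b). Since B_t ~ N(0, t), P(B_t ≥ 3.65) = 1 − Φ(3.65/√t) = 1 − Φ(3.65/√17.22) = 1 − Φ(0.8796) ≈ 0.18954. Doubling: P(τ_{3.65} ≤ 17.22) ≈ 2 · 0.18954 = 0.37908 ≈ 0.3791.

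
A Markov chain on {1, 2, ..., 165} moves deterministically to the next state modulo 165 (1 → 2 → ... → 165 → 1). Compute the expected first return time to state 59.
E[T_59 | X_0 = 59] = 165

The chain cycles deterministically, so starting at state 59 it returns in exactly 165 steps. Equivalently, the stationary distribution is uniform π_j = 1/165 for every state j, so by Kac's formula E[T_59] = 1/π_59 = 165.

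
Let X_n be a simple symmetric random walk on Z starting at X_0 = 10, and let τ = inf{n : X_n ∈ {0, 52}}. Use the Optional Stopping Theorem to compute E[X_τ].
E[X_τ] = 10

X_n is a martingale and τ is a bounded-mean stopping time (indeed τ is finite a.s. with bounded expectation since the walk is in a bounded region). By the OST, E[X_τ] = E[X_0] = 10. Equivalently: E[X_τ] = 52 · P(hit 52 first) + 0 · P(hit 0 first) = 52 · (10/52) = 10.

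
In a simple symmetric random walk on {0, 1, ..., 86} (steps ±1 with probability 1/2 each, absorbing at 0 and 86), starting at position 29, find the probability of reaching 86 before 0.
P(hit 86 before 0) = 29/86

Let u_k = P(hit 86 before 0 | start at k). Then u_0 = 0, u_86 = 1, and u_k = u_{k-1}/2 + u_{k+1}/2 for 1 ≤ k ≤ 85. This harmonic recurrence is solved by u_k = k/86, giving u_29 = 29/86.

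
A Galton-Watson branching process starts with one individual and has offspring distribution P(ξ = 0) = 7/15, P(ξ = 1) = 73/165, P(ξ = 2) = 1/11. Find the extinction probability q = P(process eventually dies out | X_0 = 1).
q = 1

Mean offspring μ = 0·7/15 + 1·73/165 + 2·1/11 = 103/165 ≤ 1. For μ ≤ 1 with offspring not concentrated at 1, the Galton-Watson process goes extinct almost surely, so q = 1.
(Algebraic check: The pgf is f(s) = 7/15 + 73/165·s + 1/11·s². The extinction probability q is the smallest fixed point of f in [0, 1]. Setting s = f(s):
  1/11·s² + (73/165 − 1)·s + 7/15 = 0
  1/11·s² − (7/15 + 1/11)·s + 7/15 = 0
which factors as (s − 1)·(1/11·s − 7/15) = 0, giving roots s = 1 and s = (7/15)/(1/11) = 77/15. Since 77/15 ≥ 1, the smallest root in [0, 1] is s = 1.)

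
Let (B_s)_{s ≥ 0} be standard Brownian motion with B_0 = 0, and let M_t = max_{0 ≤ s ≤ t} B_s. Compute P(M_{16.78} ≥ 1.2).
P(M_{16.78} ≥ 1.2) = 2·P(B_{16.78} ≥ 1.2) = 2(1 − Φ(1.2/√16.78)) ≈ 0.7696

By the reflection principle for Brownian motion, P(M_t ≥ a) = 2 · P(B_t ≥ a) for a ≥ 0. Since B_t ~ N(0, t), P(B_t ≥ 1.2) = 1 − Φ(1.2/√t) = 1 − Φ(1.2/√16.78) = 1 − Φ(0.2929). So
  P(M_{16.78} ≥ 1.2) = 2(1 − Φ(0.2929)) ≈ 0.7696.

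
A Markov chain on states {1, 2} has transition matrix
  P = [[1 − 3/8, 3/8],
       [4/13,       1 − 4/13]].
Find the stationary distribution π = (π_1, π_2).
π_1 = 32/71, π_2 = 39/71

Solve πP = π with π_1 + π_2 = 1. From πP = π: π_1 · (1 − 3/8) + π_2 · 4/13 = π_1 ⇒ π_2 · 4/13 = π_1 · 3/8 ⇒ π_2/π_1 = (3/8)/(4/13) = 39/32. Together with π_1 + π_2 = 1:
  π_1 = (4/13)/(3/8 + 4/13) = (4/13)/(71/104) = 32/71,
  π_2 = (3/8)/(3/8 + 4/13) = (3/8)/(71/104) = 39/71.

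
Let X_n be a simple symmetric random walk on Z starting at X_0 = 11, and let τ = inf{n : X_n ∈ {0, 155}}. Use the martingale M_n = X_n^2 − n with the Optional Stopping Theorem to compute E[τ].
E[τ] = 1584

M_n = X_n^2 − n is a martingale (since E[X_{n+1}^2 | F_n] = X_n^2 + 1). By OST (τ has finite mean in a bounded region), E[M_τ] = E[M_0] = X_0^2 − 0 = 11^2 = 121. Also E[M_τ] = E[X_τ^2] − E[τ]. The walk exits at 0 or 155, with P(hit 155 first) = 11/155, so E[X_τ^2] = 155^2 · 11/155 + 0 = 1705. Thus E[τ] = E[X_τ^2] − E[M_τ] = 1705 − 121 = 1584 = 11(155 − 11) = 1584.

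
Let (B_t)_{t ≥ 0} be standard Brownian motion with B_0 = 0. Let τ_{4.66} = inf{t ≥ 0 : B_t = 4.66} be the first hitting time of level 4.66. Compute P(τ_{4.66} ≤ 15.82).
P(τ_{4.66} ≤ 15.82) = 2(1 − Φ(4.66/√15.82)) = 2(1 − Φ(1.1716)) ≈ 0.2414

By the reflection principle for standard BM, P(τ_b ≤ t) = 2 · P(B_t ≥ b). Since B_t ~ N(0, t), P(B_t ≥ 4.66) = 1 − Φ(4.66/√t) = 1 − Φ(4.66/√15.82) = 1 − Φ(1.1716) ≈ 0.12068. Doubling: P(τ_{4.66} ≤ 15.82) ≈ 2 · 0.12068 = 0.24136 ≈ 0.2414.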